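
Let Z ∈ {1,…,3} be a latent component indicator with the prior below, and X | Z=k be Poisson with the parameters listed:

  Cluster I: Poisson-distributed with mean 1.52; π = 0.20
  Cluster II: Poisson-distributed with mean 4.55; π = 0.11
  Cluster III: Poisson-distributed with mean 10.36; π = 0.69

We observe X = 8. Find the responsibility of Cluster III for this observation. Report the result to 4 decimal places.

0.9311

By Bayes' theorem, P(k | x) = π_k f_k(x) / Σ_j π_j f_j(x).
Evaluate each component's likelihood at the observed value:
  L_I = 0.000154561
  L_II = 0.0481427
  L_III = 0.104248
Prior × likelihood for each component:
  π_I·L_I = 0.20 × 0.000154561 = 3.09122e-05
  π_II·L_II = 0.11 × 0.0481427 = 0.0052957
  π_III·L_III = 0.69 × 0.104248 = 0.0719309
Sum: 3.09122e-05 + 0.0052957 + 0.0719309 = 0.0772576
Responsibility of Cluster III: 0.0719309 / 0.0772576 ≈ 0.9311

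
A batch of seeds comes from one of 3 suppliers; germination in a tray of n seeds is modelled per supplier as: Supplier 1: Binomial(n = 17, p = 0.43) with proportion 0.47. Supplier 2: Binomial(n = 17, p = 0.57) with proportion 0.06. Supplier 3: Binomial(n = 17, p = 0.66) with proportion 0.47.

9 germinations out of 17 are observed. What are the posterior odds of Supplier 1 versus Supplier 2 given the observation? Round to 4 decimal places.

Only the two components matter; the odds are (π_i f_i(x)) / (π_j f_j(x)).
Evaluate each component's likelihood at the observed value:
  L_1 = 0.136144
  L_2 = 0.180471
  L_3 = 0.10316
0.0639879 / 0.0108282 ≈ 5.9094

5.9094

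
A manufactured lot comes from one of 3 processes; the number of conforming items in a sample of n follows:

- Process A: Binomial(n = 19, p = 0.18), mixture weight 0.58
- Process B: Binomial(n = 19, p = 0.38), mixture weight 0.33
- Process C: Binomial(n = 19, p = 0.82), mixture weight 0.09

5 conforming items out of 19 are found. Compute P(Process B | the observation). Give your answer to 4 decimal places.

0.3226

Posterior ∝ prior × likelihood, so P(k | x) ∝ π_k f_k(x); normalise over all components.
Binomial probabilities:
  L_A = 0.13654
  L_B = 0.114263
  L_C = 1.61581e-07
Prior × likelihood for each component:
  π_A·L_A = 0.58 × 0.13654 = 0.0791935
  π_B·L_B = 0.33 × 0.114263 = 0.0377069
  π_C·L_C = 0.09 × 1.61581e-07 = 1.45423e-08
Sum: 0.0791935 + 0.0377069 + 1.45423e-08 = 0.1169
Responsibility of Process B: 0.0377069 / 0.1169 ≈ 0.3226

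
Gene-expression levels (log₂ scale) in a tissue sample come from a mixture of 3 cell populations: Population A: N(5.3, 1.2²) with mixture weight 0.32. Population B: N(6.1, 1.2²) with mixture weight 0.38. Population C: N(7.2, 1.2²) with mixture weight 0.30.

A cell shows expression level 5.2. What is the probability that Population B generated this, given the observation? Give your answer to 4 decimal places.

0.4215

The responsibility of component k is π_k f_k(x) divided by Σ_j π_j f_j(x).
Evaluate each component's likelihood at the observed value:
  L_A = 0.3313
  L_B = 0.250948
  L_C = 0.0828976
Unnormalised posteriors:
  π_A·L_A = 0.32 × 0.3313 = 0.106016
  π_B·L_B = 0.38 × 0.250948 = 0.0953602
  π_C·L_C = 0.30 × 0.0828976 = 0.0248693
Marginal: 0.106016 + 0.0953602 + 0.0248693 = 0.226245
P(Population B | 5.2) = 0.0953602 / 0.226245 ≈ 0.4215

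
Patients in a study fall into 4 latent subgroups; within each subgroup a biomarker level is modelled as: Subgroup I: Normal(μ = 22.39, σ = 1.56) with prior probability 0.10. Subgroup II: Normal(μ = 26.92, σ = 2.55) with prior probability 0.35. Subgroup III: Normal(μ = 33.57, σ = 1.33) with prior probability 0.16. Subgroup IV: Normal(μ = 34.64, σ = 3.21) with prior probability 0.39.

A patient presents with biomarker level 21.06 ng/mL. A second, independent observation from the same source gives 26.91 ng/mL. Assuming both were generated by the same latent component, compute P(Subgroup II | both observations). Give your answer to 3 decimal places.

Apply Bayes' rule: the posterior for each component is proportional to its prior times its likelihood at x.
Since both observations come from the same component, the likelihood for component k is f_k(x₁)·f_k(x₂).
  p_I = [(1/(1.56·√(2π)))·exp(−(21.06−22.39)²/(2·1.56²)) = 0.255732·exp(-0.36343) = 0.177807] × [0.00384419] = 0.000683524
  p_II = [(1/(2.55·√(2π)))·exp(−(21.06−26.92)²/(2·2.55²)) = 0.156448·exp(-2.64049) = 0.0111588] × [0.156447] = 0.00174576
  p_III = [(1/(1.33·√(2π)))·exp(−(21.06−33.57)²/(2·1.33²)) = 0.299957·exp(-44.23656) = 1.84232e-20] × [1.07656e-06] = 1.98337e-26
  p_IV = [(1/(3.21·√(2π)))·exp(−(21.06−34.64)²/(2·3.21²)) = 0.124281·exp(-8.94869) = 1.6145e-05] × [0.00684196] = 1.10463e-07
Prior × likelihood for each component:
  P(Z=I)·p_I = 0.10 × 0.000683524 = 6.83524e-05
  P(Z=II)·p_II = 0.35 × 0.00174576 = 0.000611017
  P(Z=III)·p_III = 0.16 × 1.98337e-26 = 3.17339e-27
  P(Z=IV)·p_IV = 0.39 × 1.10463e-07 = 4.30807e-08
Evidence: 6.83524e-05 + 0.000611017 + 3.17339e-27 + 4.30807e-08 = 0.000679413
P(Subgroup II | data) = 0.000611017 / 0.000679413 ≈ 0.899

0.899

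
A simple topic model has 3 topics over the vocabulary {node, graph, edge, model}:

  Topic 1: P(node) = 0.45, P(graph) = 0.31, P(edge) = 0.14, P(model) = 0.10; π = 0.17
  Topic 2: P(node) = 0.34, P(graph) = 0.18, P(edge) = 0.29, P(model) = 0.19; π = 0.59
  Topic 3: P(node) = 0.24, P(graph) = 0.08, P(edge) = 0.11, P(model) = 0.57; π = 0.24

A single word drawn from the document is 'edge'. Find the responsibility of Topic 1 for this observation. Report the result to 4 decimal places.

P(component k | x) = P(Z=k)·f_k(x) / marginal(x), where marginal(x) = Σ_j P(Z=j)·f_j(x).
Component likelihoods at x = 'edge':
  f_1 = 0.14
  f_2 = 0.29
  f_3 = 0.11
Weight by the priors:
  P(Z=1)·f_1 = 0.17 × 0.14 = 0.0238
  P(Z=2)·f_2 = 0.59 × 0.29 = 0.1711
  P(Z=3)·f_3 = 0.24 × 0.11 = 0.0264
Denominator: 0.0238 + 0.1711 + 0.0264 = 0.2213
P(Topic 1 | data) = 0.0238 / 0.2213 ≈ 0.1075

0.1075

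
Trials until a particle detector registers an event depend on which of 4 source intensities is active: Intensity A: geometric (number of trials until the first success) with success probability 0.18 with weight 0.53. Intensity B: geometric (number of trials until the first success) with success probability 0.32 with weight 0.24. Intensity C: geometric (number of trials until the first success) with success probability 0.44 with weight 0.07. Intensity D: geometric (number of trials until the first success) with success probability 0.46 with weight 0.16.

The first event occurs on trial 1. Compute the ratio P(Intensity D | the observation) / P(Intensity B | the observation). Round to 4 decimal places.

Posterior odds = (w_i f_i(x)) / (w_j f_j(x)); the normalising sum cancels.
Component likelihoods at x = 1:
  p_A = 0.18
  p_B = 0.32
  p_C = 0.44
  p_D = 0.46
Posterior odds = (w_D·p_D) / (w_B·p_B) = (0.16·0.46) / (0.24·0.32) = 0.0736 / 0.0768 ≈ 0.9583

0.9583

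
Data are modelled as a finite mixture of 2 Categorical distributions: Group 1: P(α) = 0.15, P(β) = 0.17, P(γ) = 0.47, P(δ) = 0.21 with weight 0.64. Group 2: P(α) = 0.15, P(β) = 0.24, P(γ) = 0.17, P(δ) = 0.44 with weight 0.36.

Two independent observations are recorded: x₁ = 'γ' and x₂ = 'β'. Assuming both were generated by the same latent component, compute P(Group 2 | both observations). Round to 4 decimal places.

By Bayes' theorem, P(k | x) = P(Z=k) f_k(x) / Σ_j P(Z=j) f_j(x).
Since both observations come from the same component, the likelihood for component k is f_k(x₁)·f_k(x₂).
  p_1 = [0.47] × [0.17] = 0.0799
  p_2 = [0.17] × [0.24] = 0.0408
Multiply by the mixture weights:
  P(Z=1)·p_1 = 0.64 × 0.0799 = 0.051136
  P(Z=2)·p_2 = 0.36 × 0.0408 = 0.014688
Sum: 0.051136 + 0.014688 = 0.065824
P(Group 2 | x₁, x₂) ≈ 0.2231

0.2231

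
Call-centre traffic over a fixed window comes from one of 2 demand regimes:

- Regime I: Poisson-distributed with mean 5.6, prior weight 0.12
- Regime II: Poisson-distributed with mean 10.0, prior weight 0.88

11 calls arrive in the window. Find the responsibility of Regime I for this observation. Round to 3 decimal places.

The responsibility of component k is P(Z=k) f_k(x) divided by Σ_j P(Z=j) f_j(x).
Component likelihoods at x = 11 calls:
  f_I = e^(−5.6)·5.6^11/11! = 0.0157349
  f_II = e^(−10.0)·10.0^11/11! = 0.113736
Multiply by the mixture weights:
  P(Z=I)·f_I = 0.12 × 0.0157349 = 0.00188819
  P(Z=II)·f_II = 0.88 × 0.113736 = 0.100088
Marginal: 0.00188819 + 0.100088 = 0.101976
Responsibility of Regime I: 0.00188819 / 0.101976 ≈ 0.019

0.019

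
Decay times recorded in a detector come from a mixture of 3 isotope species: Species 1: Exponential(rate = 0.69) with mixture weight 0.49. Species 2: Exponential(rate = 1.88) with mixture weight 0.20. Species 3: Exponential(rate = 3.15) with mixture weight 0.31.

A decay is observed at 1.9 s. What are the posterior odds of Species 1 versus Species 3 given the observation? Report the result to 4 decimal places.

37.0907

Since P(k|x) ∝ P(Z=k) f_k(x), the posterior odds are P(Z=i) f_i(x) / (P(Z=j) f_j(x)).
Exponential densities:
  L_1 = 0.18599
  L_2 = 0.0528272
  L_3 = 0.00792607
0.091135 / 0.00245708 ≈ 37.0907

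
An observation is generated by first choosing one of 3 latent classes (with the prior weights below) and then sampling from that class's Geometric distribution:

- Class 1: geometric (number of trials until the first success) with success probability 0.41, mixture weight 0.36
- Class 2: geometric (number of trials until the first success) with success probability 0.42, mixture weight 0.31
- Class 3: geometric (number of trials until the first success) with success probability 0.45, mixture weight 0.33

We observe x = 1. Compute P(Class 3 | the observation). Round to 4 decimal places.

0.3483

Posterior ∝ prior × likelihood, so P(k | x) ∝ π_k f_k(x); normalise over all components.
Geometric probabilities:
  f_1 = 0.41·(1−0.41)^0 = 0.41·1 = 0.41
  f_2 = 0.42·(1−0.42)^0 = 0.42·1 = 0.42
  f_3 = 0.45·(1−0.45)^0 = 0.45·1 = 0.45
Multiply by the mixture weights:
  π_1·f_1 = 0.36 × 0.41 = 0.1476
  π_2·f_2 = 0.31 × 0.42 = 0.1302
  π_3·f_3 = 0.33 × 0.45 = 0.1485
Normaliser: 0.1476 + 0.1302 + 0.1485 = 0.4263
Responsibility of Class 3: 0.1485 / 0.4263 ≈ 0.3483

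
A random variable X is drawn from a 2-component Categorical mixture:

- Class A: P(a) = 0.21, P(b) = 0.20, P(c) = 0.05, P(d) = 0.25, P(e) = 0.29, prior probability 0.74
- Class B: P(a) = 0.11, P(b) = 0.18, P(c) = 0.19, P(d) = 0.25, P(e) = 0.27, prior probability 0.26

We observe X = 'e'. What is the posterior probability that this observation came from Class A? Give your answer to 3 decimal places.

Apply Bayes' rule: the posterior for each component is proportional to its prior times its likelihood at x.
Component likelihoods at x = 'e':
  f_A = 0.29
  f_B = 0.27
Weight by the priors:
  π_A·f_A = 0.74 × 0.29 = 0.2146
  π_B·f_B = 0.26 × 0.27 = 0.0702
Normaliser: 0.2146 + 0.0702 = 0.2848
P(Class A | x) = 0.2146 / 0.2848 ≈ 0.754

0.754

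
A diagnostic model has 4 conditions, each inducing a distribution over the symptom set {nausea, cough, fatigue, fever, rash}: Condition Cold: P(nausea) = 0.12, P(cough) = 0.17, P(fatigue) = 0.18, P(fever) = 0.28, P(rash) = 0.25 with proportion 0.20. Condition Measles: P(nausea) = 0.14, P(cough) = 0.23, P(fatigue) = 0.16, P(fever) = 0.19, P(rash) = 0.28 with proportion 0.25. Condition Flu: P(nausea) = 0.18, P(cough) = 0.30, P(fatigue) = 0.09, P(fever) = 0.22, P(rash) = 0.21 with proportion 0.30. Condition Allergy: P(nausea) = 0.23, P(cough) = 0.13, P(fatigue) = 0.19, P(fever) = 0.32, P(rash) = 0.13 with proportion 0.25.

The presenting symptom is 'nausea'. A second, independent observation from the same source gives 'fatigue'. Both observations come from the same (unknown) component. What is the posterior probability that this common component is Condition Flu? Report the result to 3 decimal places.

The responsibility of component k is π_k f_k(x) divided by Σ_j π_j f_j(x).
Since both observations come from the same component, the likelihood for component k is f_k(x₁)·f_k(x₂).
  p_Cold = [P(nausea | comp) = 0.12] × [0.18] = 0.0216
  p_Measles = [P(nausea | comp) = 0.14] × [0.16] = 0.0224
  p_Flu = [P(nausea | comp) = 0.18] × [0.09] = 0.0162
  p_Allergy = [P(nausea | comp) = 0.23] × [0.19] = 0.0437
Multiply by the mixture weights:
  π_Cold·p_Cold = 0.20 × 0.0216 = 0.00432
  π_Measles·p_Measles = 0.25 × 0.0224 = 0.0056
  π_Flu·p_Flu = 0.30 × 0.0162 = 0.00486
  π_Allergy·p_Allergy = 0.25 × 0.0437 = 0.010925
Sum: 0.00432 + 0.0056 + 0.00486 + 0.010925 = 0.025705
So the posterior for Condition Flu is 0.00486 / 0.025705 ≈ 0.189.

0.189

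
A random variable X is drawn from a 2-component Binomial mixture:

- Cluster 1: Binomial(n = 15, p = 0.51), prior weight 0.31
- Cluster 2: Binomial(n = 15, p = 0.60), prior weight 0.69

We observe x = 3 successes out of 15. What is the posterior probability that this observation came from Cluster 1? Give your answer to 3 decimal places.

0.759

The responsibility of component k is π_k f_k(x) divided by Σ_j π_j f_j(x).
Binomial probabilities:
  f_1 = C(15,3)·0.51^3·0.49^12 = 455·0.132651·0.000191581 = 0.0115631
  f_2 = C(15,3)·0.60^3·0.40^12 = 455·0.216·1.67772e-05 = 0.00164886
Multiply by the mixture weights:
  π_1·f_1 = 0.31 × 0.0115631 = 0.00358457
  π_2·f_2 = 0.69 × 0.00164886 = 0.00113772
Denominator: 0.00358457 + 0.00113772 = 0.00472228
Responsibility of Cluster 1: 0.00358457 / 0.00472228 ≈ 0.759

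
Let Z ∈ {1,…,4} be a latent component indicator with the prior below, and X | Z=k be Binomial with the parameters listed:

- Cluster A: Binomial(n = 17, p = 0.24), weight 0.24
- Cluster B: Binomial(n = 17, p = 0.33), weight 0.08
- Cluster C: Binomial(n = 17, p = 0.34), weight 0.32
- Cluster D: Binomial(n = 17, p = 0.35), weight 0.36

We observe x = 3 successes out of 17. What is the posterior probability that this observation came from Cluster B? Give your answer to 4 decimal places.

0.0676

Apply Bayes' rule: the posterior for each component is proportional to its prior times its likelihood at x.
Component likelihoods at x = 3 successes out of 17:
  p_A = C(17,3)·0.24^3·0.76^14 = 680·0.013824·0.0214482 = 0.20162
  p_B = C(17,3)·0.33^3·0.67^14 = 680·0.035937·0.00367322 = 0.0897631
  p_C = C(17,3)·0.34^3·0.66^14 = 680·0.039304·0.00297588 = 0.0795355
  p_D = C(17,3)·0.35^3·0.65^14 = 680·0.042875·0.00240318 = 0.0700648
Unnormalised posteriors:
  w_A·p_A = 0.24 × 0.20162 = 0.0483887
  w_B·p_B = 0.08 × 0.0897631 = 0.00718105
  w_C·p_C = 0.32 × 0.0795355 = 0.0254513
  w_D·p_D = 0.36 × 0.0700648 = 0.0252233
Normaliser: 0.0483887 + 0.00718105 + 0.0254513 + 0.0252233 = 0.106244
P(Cluster B | 3 successes out of 17) = 0.00718105 / 0.106244 ≈ 0.0676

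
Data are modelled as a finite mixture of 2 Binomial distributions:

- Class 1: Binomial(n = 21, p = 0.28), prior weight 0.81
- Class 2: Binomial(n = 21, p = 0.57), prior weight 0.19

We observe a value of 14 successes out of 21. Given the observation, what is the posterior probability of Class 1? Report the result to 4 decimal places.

Posterior ∝ prior × likelihood, so P(k | x) ∝ w_k f_k(x); normalise over all components.
Component likelihoods at x = 14 successes out of 21:
  L_1 = C(21,14)·0.28^14·0.72^7 = 116280·1.82059e-08·0.100306 = 0.000212346
  L_2 = C(21,14)·0.57^14·0.43^7 = 116280·0.000382162·0.00271819 = 0.12079
Unnormalised posteriors:
  w_1·L_1 = 0.81 × 0.000212346 = 0.000172001
  w_2·L_2 = 0.19 × 0.12079 = 0.0229502
Marginal: 0.000172001 + 0.0229502 = 0.0231222
P(Class 1 | data) ≈ 0.0074

0.0074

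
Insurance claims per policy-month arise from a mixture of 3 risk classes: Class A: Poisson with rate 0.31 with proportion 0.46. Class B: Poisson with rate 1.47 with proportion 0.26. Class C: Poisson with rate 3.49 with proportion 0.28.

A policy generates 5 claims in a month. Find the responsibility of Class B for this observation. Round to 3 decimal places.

P(component k | x) = P(Z=k)·f_k(x) / marginal(x), where marginal(x) = Σ_j P(Z=j)·f_j(x).
Component likelihoods at x = 5 claims:
  p_A = e^(−0.31)·0.31^5/5! = 1.74983e-05
  p_B = e^(−1.47)·1.47^5/5! = 0.013152
  p_C = e^(−3.49)·3.49^5/5! = 0.131601
Multiply by the mixture weights:
  P(Z=A)·p_A = 0.46 × 1.74983e-05 = 8.04922e-06
  P(Z=B)·p_B = 0.26 × 0.013152 = 0.00341953
  P(Z=C)·p_C = 0.28 × 0.131601 = 0.0368482
Evidence: 8.04922e-06 + 0.00341953 + 0.0368482 = 0.0402758
Responsibility of Class B: 0.00341953 / 0.0402758 ≈ 0.085

0.085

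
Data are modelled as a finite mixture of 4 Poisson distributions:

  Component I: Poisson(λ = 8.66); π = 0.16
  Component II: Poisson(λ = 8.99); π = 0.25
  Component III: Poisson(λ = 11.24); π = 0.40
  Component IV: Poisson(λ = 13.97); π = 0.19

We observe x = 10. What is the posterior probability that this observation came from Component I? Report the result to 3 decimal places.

0.169

P(component k | x) = P(Z=k)·f_k(x) / marginal(x), where marginal(x) = Σ_j P(Z=j)·f_j(x).
Component likelihoods at x = 10:
  L_I = e^(−8.66)·8.66^10/10! = 0.113351
  L_II = e^(−8.99)·8.99^10/10! = 0.118448
  L_III = e^(−11.24)·11.24^10/10! = 0.116528
  L_IV = e^(−13.97)·13.97^10/10! = 0.0668509
Unnormalised posteriors:
  P(Z=I)·L_I = 0.16 × 0.113351 = 0.0181362
  P(Z=II)·L_II = 0.25 × 0.118448 = 0.0296119
  P(Z=III)·L_III = 0.40 × 0.116528 = 0.0466112
  P(Z=IV)·L_IV = 0.19 × 0.0668509 = 0.0127017
Sum: 0.0181362 + 0.0296119 + 0.0466112 + 0.0127017 = 0.107061
So the posterior for Component I is 0.0181362 / 0.107061 ≈ 0.169.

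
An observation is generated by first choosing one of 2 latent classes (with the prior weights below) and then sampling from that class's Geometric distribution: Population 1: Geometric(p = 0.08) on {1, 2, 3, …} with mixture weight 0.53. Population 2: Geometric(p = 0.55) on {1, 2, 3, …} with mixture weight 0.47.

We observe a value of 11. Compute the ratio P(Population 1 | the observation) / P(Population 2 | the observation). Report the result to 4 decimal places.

209.2466

Posterior odds = (P(Z=i) f_i(x)) / (P(Z=j) f_j(x)); the normalising sum cancels.
Component likelihoods at x = 11:
  L_1 = 0.0347511
  L_2 = 0.000187278
0.0184181 / 8.80209e-05 ≈ 209.2466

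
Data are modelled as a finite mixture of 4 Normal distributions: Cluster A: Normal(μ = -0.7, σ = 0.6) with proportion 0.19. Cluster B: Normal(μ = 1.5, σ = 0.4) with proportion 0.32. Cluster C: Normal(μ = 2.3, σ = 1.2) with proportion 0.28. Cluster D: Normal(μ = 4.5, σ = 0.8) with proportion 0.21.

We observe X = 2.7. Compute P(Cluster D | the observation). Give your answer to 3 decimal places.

0.083

By Bayes' theorem, P(k | x) = π_k f_k(x) / Σ_j π_j f_j(x).
Component likelihoods at x = 2.7:
  p_A = 7.07815e-08
  p_B = 0.0110796
  p_C = 0.314486
  p_D = 0.0396746
Prior × likelihood for each component:
  π_A·p_A = 0.19 × 7.07815e-08 = 1.34485e-08
  π_B·p_B = 0.32 × 0.0110796 = 0.00354548
  π_C·p_C = 0.28 × 0.314486 = 0.0880561
  π_D·p_D = 0.21 × 0.0396746 = 0.00833166
Sum: 1.34485e-08 + 0.00354548 + 0.0880561 + 0.00833166 = 0.0999332
Responsibility of Cluster D: 0.00833166 / 0.0999332 ≈ 0.083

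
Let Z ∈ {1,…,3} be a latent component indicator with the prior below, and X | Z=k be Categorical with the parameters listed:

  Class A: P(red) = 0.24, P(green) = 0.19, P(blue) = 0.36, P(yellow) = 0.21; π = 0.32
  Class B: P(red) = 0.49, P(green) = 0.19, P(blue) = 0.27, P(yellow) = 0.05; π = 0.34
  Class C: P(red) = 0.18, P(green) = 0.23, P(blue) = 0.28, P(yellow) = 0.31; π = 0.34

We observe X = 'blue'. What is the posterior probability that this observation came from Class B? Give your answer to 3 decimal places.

0.304

By Bayes' theorem, P(k | x) = w_k f_k(x) / Σ_j w_j f_j(x).
Categorical probabilities:
  p_A = P(blue | comp) = 0.36
  p_B = P(blue | comp) = 0.27
  p_C = P(blue | comp) = 0.28
Prior × likelihood for each component:
  w_A·p_A = 0.32 × 0.36 = 0.1152
  w_B·p_B = 0.34 × 0.27 = 0.0918
  w_C·p_C = 0.34 × 0.28 = 0.0952
Marginal: 0.1152 + 0.0918 + 0.0952 = 0.3022
Responsibility of Class B: 0.0918 / 0.3022 ≈ 0.304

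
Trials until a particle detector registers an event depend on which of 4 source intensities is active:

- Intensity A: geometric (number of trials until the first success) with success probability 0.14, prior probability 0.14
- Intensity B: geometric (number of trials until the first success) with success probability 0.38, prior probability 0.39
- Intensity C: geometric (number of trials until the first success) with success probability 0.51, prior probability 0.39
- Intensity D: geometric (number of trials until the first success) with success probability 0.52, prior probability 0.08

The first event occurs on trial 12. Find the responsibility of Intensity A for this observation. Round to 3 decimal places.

0.812

By Bayes' theorem, P(k | x) = π_k f_k(x) / Σ_j π_j f_j(x).
Component likelihoods at x = 12:
  f_A = 0.0266447
  f_B = 0.00197739
  f_C = 0.000199401
  f_D = 0.000162053
Weight by the priors:
  π_A·f_A = 0.14 × 0.0266447 = 0.00373026
  π_B·f_B = 0.39 × 0.00197739 = 0.000771182
  π_C·f_C = 0.39 × 0.000199401 = 7.77663e-05
  π_D·f_D = 0.08 × 0.000162053 = 1.29642e-05
Marginal: 0.00373026 + 0.000771182 + 7.77663e-05 + 1.29642e-05 = 0.00459217
Responsibility of Intensity A: 0.00373026 / 0.00459217 ≈ 0.812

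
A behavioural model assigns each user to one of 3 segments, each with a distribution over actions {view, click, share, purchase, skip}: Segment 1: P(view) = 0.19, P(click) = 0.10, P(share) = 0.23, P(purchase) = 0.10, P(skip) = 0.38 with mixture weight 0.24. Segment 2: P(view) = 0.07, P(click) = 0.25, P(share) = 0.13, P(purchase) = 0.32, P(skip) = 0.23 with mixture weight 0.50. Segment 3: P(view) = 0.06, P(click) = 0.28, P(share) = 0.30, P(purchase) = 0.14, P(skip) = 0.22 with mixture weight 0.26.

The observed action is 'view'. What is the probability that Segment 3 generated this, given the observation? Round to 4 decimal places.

Apply Bayes' rule: the posterior for each component is proportional to its prior times its likelihood at x.
Component likelihoods at x = 'view':
  p_1 = 0.19
  p_2 = 0.07
  p_3 = 0.06
Multiply by the mixture weights:
  π_1·p_1 = 0.24 × 0.19 = 0.0456
  π_2·p_2 = 0.50 × 0.07 = 0.035
  π_3·p_3 = 0.26 × 0.06 = 0.0156
Marginal: 0.0456 + 0.035 + 0.0156 = 0.0962
Responsibility of Segment 3: 0.0156 / 0.0962 ≈ 0.1622

0.1622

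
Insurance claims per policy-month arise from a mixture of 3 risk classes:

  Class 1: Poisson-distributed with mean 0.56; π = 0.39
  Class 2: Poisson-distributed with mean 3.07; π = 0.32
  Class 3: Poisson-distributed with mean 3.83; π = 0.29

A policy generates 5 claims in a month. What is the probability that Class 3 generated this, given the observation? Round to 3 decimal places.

Apply Bayes' rule: the posterior for each component is proportional to its prior times its likelihood at x.
Evaluate each component's likelihood at the observed value:
  f_1 = e^(−0.56)·0.56^5/5! = 0.000262152
  f_2 = e^(−3.07)·3.07^5/5! = 0.105494
  f_3 = e^(−3.83)·3.83^5/5! = 0.149096
Unnormalised posteriors:
  π_1·f_1 = 0.39 × 0.000262152 = 0.000102239
  π_2·f_2 = 0.32 × 0.105494 = 0.033758
  π_3·f_3 = 0.29 × 0.149096 = 0.0432377
Denominator: 0.000102239 + 0.033758 + 0.0432377 = 0.0770979
So the posterior for Class 3 is 0.0432377 / 0.0770979 ≈ 0.561.

0.561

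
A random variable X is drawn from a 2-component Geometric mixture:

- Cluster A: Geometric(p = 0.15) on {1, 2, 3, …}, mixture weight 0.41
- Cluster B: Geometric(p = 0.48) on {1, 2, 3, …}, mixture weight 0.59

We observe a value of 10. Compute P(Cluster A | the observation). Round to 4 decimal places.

0.9476

The responsibility of component k is π_k f_k(x) divided by Σ_j π_j f_j(x).
Geometric probabilities:
  f_A = 0.15·(1−0.15)^9 = 0.15·0.231617 = 0.0347425
  f_B = 0.48·(1−0.48)^9 = 0.48·0.00277991 = 0.00133435
Unnormalised posteriors:
  π_A·f_A = 0.41 × 0.0347425 = 0.0142444
  π_B·f_B = 0.59 × 0.00133435 = 0.000787269
Evidence: 0.0142444 + 0.000787269 = 0.0150317
P(Cluster A | the observation) = 0.0142444 / 0.0150317 ≈ 0.9476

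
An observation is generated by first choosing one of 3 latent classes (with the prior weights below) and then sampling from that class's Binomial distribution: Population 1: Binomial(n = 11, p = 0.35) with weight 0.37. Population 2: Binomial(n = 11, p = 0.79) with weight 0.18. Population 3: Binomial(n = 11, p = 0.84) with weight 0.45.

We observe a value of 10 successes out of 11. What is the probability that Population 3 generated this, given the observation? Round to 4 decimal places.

0.7784

Posterior ∝ prior × likelihood, so P(k | x) ∝ P(Z=k) f_k(x); normalise over all components.
Component likelihoods at x = 10 successes out of 11:
  L_1 = 0.000197236
  L_2 = 0.218717
  L_3 = 0.307826
Weight by the priors:
  P(Z=1)·L_1 = 0.37 × 0.000197236 = 7.29774e-05
  P(Z=2)·L_2 = 0.18 × 0.218717 = 0.0393691
  P(Z=3)·L_3 = 0.45 × 0.307826 = 0.138522
Denominator: 7.29774e-05 + 0.0393691 + 0.138522 = 0.177964
P(Population 3 | data) = 0.138522 / 0.177964 ≈ 0.7784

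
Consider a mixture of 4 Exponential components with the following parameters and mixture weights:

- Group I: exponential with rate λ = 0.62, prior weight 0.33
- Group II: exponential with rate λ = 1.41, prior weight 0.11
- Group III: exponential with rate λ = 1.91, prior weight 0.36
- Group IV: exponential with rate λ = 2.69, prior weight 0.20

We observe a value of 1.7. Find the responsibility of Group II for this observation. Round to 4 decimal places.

0.1199

The responsibility of component k is P(Z=k) f_k(x) divided by Σ_j P(Z=j) f_j(x).
Exponential densities:
  f_I = 0.216095
  f_II = 0.128297
  f_III = 0.0742812
  f_IV = 0.0277794
Weight by the priors:
  P(Z=I)·f_I = 0.33 × 0.216095 = 0.0713114
  P(Z=II)·f_II = 0.11 × 0.128297 = 0.0141126
  P(Z=III)·f_III = 0.36 × 0.0742812 = 0.0267412
  P(Z=IV)·f_IV = 0.20 × 0.0277794 = 0.00555589
Denominator: 0.0713114 + 0.0141126 + 0.0267412 + 0.00555589 = 0.117721
So the posterior for Group II is 0.0141126 / 0.117721 ≈ 0.1199.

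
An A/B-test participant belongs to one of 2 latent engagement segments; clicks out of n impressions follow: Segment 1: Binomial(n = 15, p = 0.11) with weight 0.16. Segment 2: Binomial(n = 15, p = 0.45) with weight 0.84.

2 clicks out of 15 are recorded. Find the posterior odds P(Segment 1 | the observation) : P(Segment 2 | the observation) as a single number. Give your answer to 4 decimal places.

5.9369

Posterior odds = (P(Z=i) f_i(x)) / (P(Z=j) f_j(x)); the normalising sum cancels.
Evaluate each component's likelihood at the observed value:
  f_1 = 0.279283
  f_2 = 0.00896044
Posterior odds = (P(Z=1)·f_1) / (P(Z=2)·f_2) = (0.16·0.279283) / (0.84·0.00896044) = 0.0446853 / 0.00752677 ≈ 5.9369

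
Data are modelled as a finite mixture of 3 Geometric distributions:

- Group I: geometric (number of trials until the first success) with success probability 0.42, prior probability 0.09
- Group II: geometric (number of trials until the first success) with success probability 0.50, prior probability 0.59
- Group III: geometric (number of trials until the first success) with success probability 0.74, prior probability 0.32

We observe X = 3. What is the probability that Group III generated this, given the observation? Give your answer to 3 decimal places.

Apply Bayes' rule: the posterior for each component is proportional to its prior times its likelihood at x.
Geometric probabilities:
  f_I = 0.42·(1−0.42)^2 = 0.42·0.3364 = 0.141288
  f_II = 0.50·(1−0.50)^2 = 0.50·0.25 = 0.125
  f_III = 0.74·(1−0.74)^2 = 0.74·0.0676 = 0.050024
Unnormalised posteriors:
  π_I·f_I = 0.09 × 0.141288 = 0.0127159
  π_II·f_II = 0.59 × 0.125 = 0.07375
  π_III·f_III = 0.32 × 0.050024 = 0.0160077
Denominator: 0.0127159 + 0.07375 + 0.0160077 = 0.102474
Responsibility of Group III: 0.0160077 / 0.102474 ≈ 0.156

0.156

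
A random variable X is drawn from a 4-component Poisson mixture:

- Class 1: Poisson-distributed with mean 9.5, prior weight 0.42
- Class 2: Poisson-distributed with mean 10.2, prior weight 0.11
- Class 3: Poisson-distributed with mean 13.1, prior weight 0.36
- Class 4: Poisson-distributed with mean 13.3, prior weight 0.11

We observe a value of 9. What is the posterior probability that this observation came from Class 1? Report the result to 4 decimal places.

0.5587

Apply Bayes' rule: the posterior for each component is proportional to its prior times its likelihood at x.
Poisson probabilities:
  L_1 = e^(−9.5)·9.5^9/9! = 0.130003
  L_2 = e^(−10.2)·10.2^9/9! = 0.122415
  L_3 = e^(−13.1)·13.1^9/9! = 0.0640355
  L_4 = e^(−13.3)·13.3^9/9! = 0.0600876
Prior × likelihood for each component:
  π_1·L_1 = 0.42 × 0.130003 = 0.0546011
  π_2·L_2 = 0.11 × 0.122415 = 0.0134657
  π_3·L_3 = 0.36 × 0.0640355 = 0.0230528
  π_4·L_4 = 0.11 × 0.0600876 = 0.00660964
Sum: 0.0546011 + 0.0134657 + 0.0230528 + 0.00660964 = 0.0977291
P(Class 1 | x) = 0.0546011 / 0.0977291 ≈ 0.5587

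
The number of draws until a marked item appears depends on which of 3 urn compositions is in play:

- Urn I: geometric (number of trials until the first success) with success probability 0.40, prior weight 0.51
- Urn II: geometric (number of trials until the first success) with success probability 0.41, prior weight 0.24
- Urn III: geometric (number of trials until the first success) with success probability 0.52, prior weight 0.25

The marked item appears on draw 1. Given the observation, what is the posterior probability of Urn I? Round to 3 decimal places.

P(component k | x) = w_k·f_k(x) / marginal(x), where marginal(x) = Σ_j w_j·f_j(x).
Component likelihoods at x = 1:
  p_I = 0.40·(1−0.40)^0 = 0.40·1 = 0.4
  p_II = 0.41·(1−0.41)^0 = 0.41·1 = 0.41
  p_III = 0.52·(1−0.52)^0 = 0.52·1 = 0.52
Multiply by the mixture weights:
  w_I·p_I = 0.51 × 0.4 = 0.204
  w_II·p_II = 0.24 × 0.41 = 0.0984
  w_III·p_III = 0.25 × 0.52 = 0.13
Marginal: 0.204 + 0.0984 + 0.13 = 0.4324
P(Urn I | the observation) ≈ 0.472

0.472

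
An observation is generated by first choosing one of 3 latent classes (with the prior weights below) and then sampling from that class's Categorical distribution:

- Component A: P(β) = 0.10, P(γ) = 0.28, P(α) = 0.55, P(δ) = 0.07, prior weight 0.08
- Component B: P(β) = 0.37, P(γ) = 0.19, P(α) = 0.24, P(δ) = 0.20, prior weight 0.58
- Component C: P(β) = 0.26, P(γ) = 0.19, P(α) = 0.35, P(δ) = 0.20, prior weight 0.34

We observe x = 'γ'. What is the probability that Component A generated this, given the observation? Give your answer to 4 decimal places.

0.1136

P(component k | x) = P(Z=k)·f_k(x) / marginal(x), where marginal(x) = Σ_j P(Z=j)·f_j(x).
Categorical probabilities:
  p_A = 0.28
  p_B = 0.19
  p_C = 0.19
Multiply by the mixture weights:
  P(Z=A)·p_A = 0.08 × 0.28 = 0.0224
  P(Z=B)·p_B = 0.58 × 0.19 = 0.1102
  P(Z=C)·p_C = 0.34 × 0.19 = 0.0646
Marginal: 0.0224 + 0.1102 + 0.0646 = 0.1972
P(Component A | 'γ') ≈ 0.1136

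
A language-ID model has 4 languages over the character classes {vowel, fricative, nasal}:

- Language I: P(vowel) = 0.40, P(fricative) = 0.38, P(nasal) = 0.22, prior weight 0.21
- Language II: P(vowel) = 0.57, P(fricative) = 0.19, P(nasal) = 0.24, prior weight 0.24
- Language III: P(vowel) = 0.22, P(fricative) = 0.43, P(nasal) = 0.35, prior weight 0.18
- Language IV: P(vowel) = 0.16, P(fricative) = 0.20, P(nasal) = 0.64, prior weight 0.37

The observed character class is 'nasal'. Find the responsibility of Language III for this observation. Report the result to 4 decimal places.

The responsibility of component k is w_k f_k(x) divided by Σ_j w_j f_j(x).
Categorical probabilities:
  L_I = 0.22
  L_II = 0.24
  L_III = 0.35
  L_IV = 0.64
Unnormalised posteriors:
  w_I·L_I = 0.21 × 0.22 = 0.0462
  w_II·L_II = 0.24 × 0.24 = 0.0576
  w_III·L_III = 0.18 × 0.35 = 0.063
  w_IV·L_IV = 0.37 × 0.64 = 0.2368
Denominator: 0.0462 + 0.0576 + 0.063 + 0.2368 = 0.4036
Responsibility of Language III: 0.063 / 0.4036 ≈ 0.1561

0.1561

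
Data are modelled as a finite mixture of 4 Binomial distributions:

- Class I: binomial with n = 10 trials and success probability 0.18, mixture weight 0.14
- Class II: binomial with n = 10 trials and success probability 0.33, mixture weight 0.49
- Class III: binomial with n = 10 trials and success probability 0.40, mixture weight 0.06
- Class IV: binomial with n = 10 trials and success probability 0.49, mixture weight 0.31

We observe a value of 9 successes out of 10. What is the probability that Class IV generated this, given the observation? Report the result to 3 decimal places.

0.912

Posterior ∝ prior × likelihood, so P(k | x) ∝ π_k f_k(x); normalise over all components.
Component likelihoods at x = 9 successes out of 10:
  p_I = C(10,9)·0.18^9·0.82^1 = 10·1.98359e-07·0.82 = 1.62655e-06
  p_II = C(10,9)·0.33^9·0.67^1 = 10·4.64115e-05·0.67 = 0.000310957
  p_III = C(10,9)·0.40^9·0.60^1 = 10·0.000262144·0.6 = 0.00157286
  p_IV = C(10,9)·0.49^9·0.51^1 = 10·0.00162841·0.51 = 0.00830491
Weight by the priors:
  π_I·p_I = 0.14 × 1.62655e-06 = 2.27716e-07
  π_II·p_II = 0.49 × 0.000310957 = 0.000152369
  π_III·p_III = 0.06 × 0.00157286 = 9.43718e-05
  π_IV·p_IV = 0.31 × 0.00830491 = 0.00257452
Denominator: 2.27716e-07 + 0.000152369 + 9.43718e-05 + 0.00257452 = 0.00282149
Responsibility of Class IV: 0.00257452 / 0.00282149 ≈ 0.912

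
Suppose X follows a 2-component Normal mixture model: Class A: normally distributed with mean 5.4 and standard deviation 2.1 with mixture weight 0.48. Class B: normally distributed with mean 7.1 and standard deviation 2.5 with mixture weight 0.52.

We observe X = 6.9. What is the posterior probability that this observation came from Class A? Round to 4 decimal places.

Apply Bayes' rule: the posterior for each component is proportional to its prior times its likelihood at x.
Normal densities:
  L_A = (1/(2.1·√(2π)))·exp(−(6.9−5.4)²/(2·2.1²)) = 0.189973·exp(-0.25510) = 0.147198
  L_B = (1/(2.5·√(2π)))·exp(−(6.9−7.1)²/(2·2.5²)) = 0.159577·exp(-0.00320) = 0.159067
Weight by the priors:
  P(Z=A)·L_A = 0.48 × 0.147198 = 0.070655
  P(Z=B)·L_B = 0.52 × 0.159067 = 0.0827149
Marginal: 0.070655 + 0.0827149 = 0.15337
So the posterior for Class A is 0.070655 / 0.15337 ≈ 0.4607.

0.4607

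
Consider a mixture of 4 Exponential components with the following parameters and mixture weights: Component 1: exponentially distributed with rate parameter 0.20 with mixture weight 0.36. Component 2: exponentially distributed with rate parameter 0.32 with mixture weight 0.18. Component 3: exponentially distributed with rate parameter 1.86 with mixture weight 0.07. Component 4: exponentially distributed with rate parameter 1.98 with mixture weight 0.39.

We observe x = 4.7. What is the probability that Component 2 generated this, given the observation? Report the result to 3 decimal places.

The responsibility of component k is π_k f_k(x) divided by Σ_j π_j f_j(x).
Evaluate each component's likelihood at the observed value:
  L_1 = 0.0781256
  L_2 = 0.0711166
  L_3 = 0.000297105
  L_4 = 0.000179937
Unnormalised posteriors:
  π_1·L_1 = 0.36 × 0.0781256 = 0.0281252
  π_2·L_2 = 0.18 × 0.0711166 = 0.012801
  π_3·L_3 = 0.07 × 0.000297105 = 2.07974e-05
  π_4·L_4 = 0.39 × 0.000179937 = 7.01755e-05
Sum: 0.0281252 + 0.012801 + 2.07974e-05 + 7.01755e-05 = 0.0410172
So the posterior for Component 2 is 0.012801 / 0.0410172 ≈ 0.312.

0.312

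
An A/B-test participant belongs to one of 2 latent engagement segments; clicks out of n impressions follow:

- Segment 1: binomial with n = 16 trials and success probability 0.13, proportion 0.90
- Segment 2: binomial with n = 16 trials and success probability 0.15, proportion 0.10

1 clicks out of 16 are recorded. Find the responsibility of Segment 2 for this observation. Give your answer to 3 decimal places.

0.083

P(component k | x) = π_k·f_k(x) / marginal(x), where marginal(x) = Σ_j π_j·f_j(x).
Evaluate each component's likelihood at the observed value:
  p_1 = C(16,1)·0.13^1·0.87^15 = 16·0.13·0.123819 = 0.257544
  p_2 = C(16,1)·0.15^1·0.85^15 = 16·0.15·0.0873542 = 0.20965
Unnormalised posteriors:
  π_1·p_1 = 0.90 × 0.257544 = 0.23179
  π_2·p_2 = 0.10 × 0.20965 = 0.020965
Marginal: 0.23179 + 0.020965 = 0.252755
So the posterior for Segment 2 is 0.020965 / 0.252755 ≈ 0.083.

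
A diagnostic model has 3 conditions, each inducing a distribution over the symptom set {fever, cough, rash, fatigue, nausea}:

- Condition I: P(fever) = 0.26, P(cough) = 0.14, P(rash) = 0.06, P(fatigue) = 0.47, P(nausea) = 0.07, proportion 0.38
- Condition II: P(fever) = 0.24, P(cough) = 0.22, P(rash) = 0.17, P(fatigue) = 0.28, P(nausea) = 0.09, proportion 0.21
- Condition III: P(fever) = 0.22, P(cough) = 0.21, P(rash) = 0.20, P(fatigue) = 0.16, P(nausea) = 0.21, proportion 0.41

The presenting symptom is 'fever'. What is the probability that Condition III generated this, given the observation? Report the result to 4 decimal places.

By Bayes' theorem, P(k | x) = π_k f_k(x) / Σ_j π_j f_j(x).
Component likelihoods at x = 'fever':
  f_I = 0.26
  f_II = 0.24
  f_III = 0.22
Multiply by the mixture weights:
  π_I·f_I = 0.38 × 0.26 = 0.0988
  π_II·f_II = 0.21 × 0.24 = 0.0504
  π_III·f_III = 0.41 × 0.22 = 0.0902
Sum: 0.0988 + 0.0504 + 0.0902 = 0.2394
So the posterior for Condition III is 0.0902 / 0.2394 ≈ 0.3768.

0.3768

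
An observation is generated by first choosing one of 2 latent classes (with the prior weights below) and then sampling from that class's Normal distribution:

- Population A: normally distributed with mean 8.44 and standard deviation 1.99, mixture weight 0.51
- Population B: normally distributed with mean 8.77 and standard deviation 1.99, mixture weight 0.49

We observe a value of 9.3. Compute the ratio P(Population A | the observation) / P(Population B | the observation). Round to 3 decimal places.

Only the two components matter; the odds are (π_i f_i(x)) / (π_j f_j(x)).
Normal densities:
  p_A = (1/(1.99·√(2π)))·exp(−(9.3−8.44)²/(2·1.99²)) = 0.200474·exp(-0.09338) = 0.1826
  p_B = (1/(1.99·√(2π)))·exp(−(9.3−8.77)²/(2·1.99²)) = 0.200474·exp(-0.03547) = 0.193488
Odds = (0.51/0.49) × (0.1826/0.193488) = 1.04082 × 0.94373 ≈ 0.982

0.982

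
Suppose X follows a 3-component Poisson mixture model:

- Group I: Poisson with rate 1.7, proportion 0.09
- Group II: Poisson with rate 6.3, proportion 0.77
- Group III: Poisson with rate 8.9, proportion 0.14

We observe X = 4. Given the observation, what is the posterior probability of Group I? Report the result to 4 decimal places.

Apply Bayes' rule: the posterior for each component is proportional to its prior times its likelihood at x.
Component likelihoods at x = 4:
  f_I = 0.0635746
  f_II = 0.12053
  f_III = 0.0356556
Weight by the priors:
  w_I·f_I = 0.09 × 0.0635746 = 0.00572172
  w_II·f_II = 0.77 × 0.12053 = 0.0928082
  w_III·f_III = 0.14 × 0.0356556 = 0.00499179
Marginal: 0.00572172 + 0.0928082 + 0.00499179 = 0.103522
P(Group I | the observation) ≈ 0.0553

0.0553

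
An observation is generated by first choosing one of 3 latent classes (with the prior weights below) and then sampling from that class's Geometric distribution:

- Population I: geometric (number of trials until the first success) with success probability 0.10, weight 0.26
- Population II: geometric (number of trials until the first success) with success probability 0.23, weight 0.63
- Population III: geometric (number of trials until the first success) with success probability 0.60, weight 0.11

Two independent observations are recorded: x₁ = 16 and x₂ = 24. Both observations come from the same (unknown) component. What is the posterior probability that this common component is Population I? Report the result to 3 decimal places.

0.967

The responsibility of component k is w_k f_k(x) divided by Σ_j w_j f_j(x).
Since both observations come from the same component, the likelihood for component k is f_k(x₁)·f_k(x₂).
  f_I = [0.10·(1−0.10)^15 = 0.10·0.205891 = 0.0205891] × [0.00886294] = 0.00018248
  f_II = [0.23·(1−0.23)^15 = 0.23·0.0198317 = 0.0045613] × [0.000563656] = 2.57101e-06
  f_III = [0.60·(1−0.60)^15 = 0.60·1.07374e-06 = 6.44245e-07] × [4.22212e-10] = 2.72008e-16
Weight by the priors:
  w_I·f_I = 0.26 × 0.00018248 = 4.74448e-05
  w_II·f_II = 0.63 × 2.57101e-06 = 1.61973e-06
  w_III·f_III = 0.11 × 2.72008e-16 = 2.99209e-17
Normaliser: 4.74448e-05 + 1.61973e-06 + 2.99209e-17 = 4.90645e-05
Responsibility of Population I: 4.74448e-05 / 4.90645e-05 ≈ 0.967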